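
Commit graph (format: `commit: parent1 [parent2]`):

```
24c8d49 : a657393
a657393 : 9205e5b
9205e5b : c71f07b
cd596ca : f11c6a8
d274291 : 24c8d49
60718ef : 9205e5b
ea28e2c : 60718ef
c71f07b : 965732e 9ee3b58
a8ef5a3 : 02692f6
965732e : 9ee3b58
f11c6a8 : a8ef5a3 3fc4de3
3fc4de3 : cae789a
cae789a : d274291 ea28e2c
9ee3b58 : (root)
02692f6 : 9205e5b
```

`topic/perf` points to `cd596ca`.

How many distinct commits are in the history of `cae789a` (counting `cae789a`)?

Walking parent pointers from cae789a: reachable set = {24c8d49, 60718ef, 9205e5b, 965732e, 9ee3b58, a657393, c71f07b, cae789a, d274291, ea28e2c}.
That is 10 commits.

10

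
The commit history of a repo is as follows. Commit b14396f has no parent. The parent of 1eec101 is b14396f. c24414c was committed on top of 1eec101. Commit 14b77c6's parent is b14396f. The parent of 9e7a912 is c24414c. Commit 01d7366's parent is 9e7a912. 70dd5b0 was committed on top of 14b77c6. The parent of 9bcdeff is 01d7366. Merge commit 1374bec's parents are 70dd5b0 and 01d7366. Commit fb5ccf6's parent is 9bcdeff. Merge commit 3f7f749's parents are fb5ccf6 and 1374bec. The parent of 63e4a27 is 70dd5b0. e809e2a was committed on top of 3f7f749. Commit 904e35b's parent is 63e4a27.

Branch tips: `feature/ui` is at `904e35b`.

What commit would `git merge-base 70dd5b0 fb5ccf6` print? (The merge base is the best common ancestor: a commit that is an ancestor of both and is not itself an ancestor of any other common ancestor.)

b14396f

Ancestors of 70dd5b0: {14b77c6, 70dd5b0, b14396f}.
Ancestors of fb5ccf6: {01d7366, 1eec101, 9bcdeff, 9e7a912, b14396f, c24414c, fb5ccf6}.
Common ancestors: {b14396f}.
The only common ancestor is b14396f, so it is the merge base.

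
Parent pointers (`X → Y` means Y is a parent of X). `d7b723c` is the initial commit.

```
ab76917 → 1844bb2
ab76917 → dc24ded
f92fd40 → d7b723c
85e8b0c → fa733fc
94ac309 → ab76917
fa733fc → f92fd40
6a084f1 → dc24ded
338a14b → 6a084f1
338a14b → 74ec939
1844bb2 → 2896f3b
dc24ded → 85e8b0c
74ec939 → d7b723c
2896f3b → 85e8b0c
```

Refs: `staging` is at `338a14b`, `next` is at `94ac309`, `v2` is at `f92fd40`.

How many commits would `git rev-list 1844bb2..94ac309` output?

3

Reachable from 94ac309: {1844bb2, 2896f3b, 85e8b0c, 94ac309, ab76917, d7b723c, dc24ded, f92fd40, fa733fc}.
Reachable from 1844bb2: {1844bb2, 2896f3b, 85e8b0c, d7b723c, f92fd40, fa733fc}.
In 94ac309's history but not 1844bb2's: {94ac309, ab76917, dc24ded} — 3 commits.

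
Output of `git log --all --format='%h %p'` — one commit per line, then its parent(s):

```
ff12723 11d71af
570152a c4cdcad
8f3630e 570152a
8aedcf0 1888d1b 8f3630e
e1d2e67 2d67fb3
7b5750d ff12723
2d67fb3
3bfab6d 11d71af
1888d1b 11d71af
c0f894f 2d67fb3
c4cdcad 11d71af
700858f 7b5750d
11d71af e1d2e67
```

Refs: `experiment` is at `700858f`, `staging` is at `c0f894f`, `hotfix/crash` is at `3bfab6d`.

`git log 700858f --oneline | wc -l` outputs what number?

Walking parent pointers from 700858f: reachable set = {11d71af, 2d67fb3, 700858f, 7b5750d, e1d2e67, ff12723}.
That is 6 commits.

6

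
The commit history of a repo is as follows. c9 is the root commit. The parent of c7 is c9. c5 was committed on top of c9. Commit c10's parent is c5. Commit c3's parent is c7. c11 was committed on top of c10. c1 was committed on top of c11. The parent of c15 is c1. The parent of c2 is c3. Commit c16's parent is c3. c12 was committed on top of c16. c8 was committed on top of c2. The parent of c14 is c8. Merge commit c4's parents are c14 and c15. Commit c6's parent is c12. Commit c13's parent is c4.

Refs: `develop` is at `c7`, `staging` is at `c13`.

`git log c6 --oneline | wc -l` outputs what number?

Walking parent pointers from c6: reachable set = {c12, c16, c3, c6, c7, c9}.
That is 6 commits.

6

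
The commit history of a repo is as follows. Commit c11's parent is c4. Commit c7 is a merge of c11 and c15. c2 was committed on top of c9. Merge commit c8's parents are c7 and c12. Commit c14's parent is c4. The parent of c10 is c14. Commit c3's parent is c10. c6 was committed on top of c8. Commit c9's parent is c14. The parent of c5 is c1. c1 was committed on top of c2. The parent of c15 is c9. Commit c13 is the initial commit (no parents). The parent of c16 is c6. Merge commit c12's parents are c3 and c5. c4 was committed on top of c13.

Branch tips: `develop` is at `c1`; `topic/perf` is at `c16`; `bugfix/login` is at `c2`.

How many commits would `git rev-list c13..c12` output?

Reachable from c12: {c1, c10, c12, c13, c14, c2, c3, c4, c5, c9}.
Reachable from c13: {c13}.
In c12's history but not c13's: {c1, c10, c12, c14, c2, c3, c4, c5, c9} — 9 commits.

9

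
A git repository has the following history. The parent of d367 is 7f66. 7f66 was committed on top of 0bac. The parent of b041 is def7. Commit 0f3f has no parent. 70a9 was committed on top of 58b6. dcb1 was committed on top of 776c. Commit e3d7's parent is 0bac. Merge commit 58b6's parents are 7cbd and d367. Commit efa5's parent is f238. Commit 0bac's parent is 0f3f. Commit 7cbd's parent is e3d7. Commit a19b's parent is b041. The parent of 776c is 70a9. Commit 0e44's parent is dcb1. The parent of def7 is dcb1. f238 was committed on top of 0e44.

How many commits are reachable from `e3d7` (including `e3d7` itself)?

3

Walking parent pointers from e3d7: reachable set = {0bac, 0f3f, e3d7}.
That is 3 commits.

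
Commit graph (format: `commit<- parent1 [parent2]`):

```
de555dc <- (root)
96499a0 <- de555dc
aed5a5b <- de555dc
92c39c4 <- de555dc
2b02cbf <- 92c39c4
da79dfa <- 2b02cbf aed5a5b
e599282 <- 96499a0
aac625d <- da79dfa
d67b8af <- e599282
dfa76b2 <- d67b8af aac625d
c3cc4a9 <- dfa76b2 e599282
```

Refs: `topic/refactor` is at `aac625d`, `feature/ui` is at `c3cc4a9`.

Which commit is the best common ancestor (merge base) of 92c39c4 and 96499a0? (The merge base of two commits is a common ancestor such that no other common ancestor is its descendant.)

de555dc

Ancestors of 92c39c4: {92c39c4, de555dc}.
Ancestors of 96499a0: {96499a0, de555dc}.
Common ancestors: {de555dc}.
The only common ancestor is de555dc, so it is the merge base.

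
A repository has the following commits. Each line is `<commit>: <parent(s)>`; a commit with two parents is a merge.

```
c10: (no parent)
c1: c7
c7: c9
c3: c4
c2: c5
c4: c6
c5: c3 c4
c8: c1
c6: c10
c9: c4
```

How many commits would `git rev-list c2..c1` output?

3

Reachable from c1: {c1, c10, c4, c6, c7, c9}.
Reachable from c2: {c10, c2, c3, c4, c5, c6}.
In c1's history but not c2's: {c1, c7, c9} — 3 commits.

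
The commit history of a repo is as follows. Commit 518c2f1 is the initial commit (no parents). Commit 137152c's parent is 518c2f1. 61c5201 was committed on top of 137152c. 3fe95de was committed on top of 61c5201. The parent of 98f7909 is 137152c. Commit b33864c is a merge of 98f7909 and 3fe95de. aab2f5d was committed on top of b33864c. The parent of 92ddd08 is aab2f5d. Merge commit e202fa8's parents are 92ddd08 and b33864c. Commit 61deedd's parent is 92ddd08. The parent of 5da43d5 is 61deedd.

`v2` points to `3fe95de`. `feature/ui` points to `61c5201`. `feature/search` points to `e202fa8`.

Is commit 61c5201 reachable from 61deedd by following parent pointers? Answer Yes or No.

Ancestors of 61deedd (commits reachable by following parents): {137152c, 3fe95de, 518c2f1, 61c5201, 61deedd, 92ddd08, 98f7909, aab2f5d, b33864c}.
61c5201 is in that set, so it is an ancestor of 61deedd.

Yes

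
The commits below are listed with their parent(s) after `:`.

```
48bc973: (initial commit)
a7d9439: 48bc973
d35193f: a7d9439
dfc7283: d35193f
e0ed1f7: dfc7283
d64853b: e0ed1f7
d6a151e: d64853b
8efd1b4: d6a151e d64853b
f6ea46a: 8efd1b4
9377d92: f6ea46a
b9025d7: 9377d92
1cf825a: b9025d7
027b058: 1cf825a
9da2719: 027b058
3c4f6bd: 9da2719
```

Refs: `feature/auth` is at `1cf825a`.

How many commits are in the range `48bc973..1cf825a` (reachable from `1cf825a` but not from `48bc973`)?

11

Reachable from 1cf825a: {1cf825a, 48bc973, 8efd1b4, 9377d92, a7d9439, b9025d7, d35193f, d64853b, d6a151e, dfc7283, e0ed1f7, f6ea46a}.
Reachable from 48bc973: {48bc973}.
In 1cf825a's history but not 48bc973's: {1cf825a, 8efd1b4, 9377d92, a7d9439, b9025d7, d35193f, d64853b, d6a151e, dfc7283, e0ed1f7, f6ea46a} — 11 commits.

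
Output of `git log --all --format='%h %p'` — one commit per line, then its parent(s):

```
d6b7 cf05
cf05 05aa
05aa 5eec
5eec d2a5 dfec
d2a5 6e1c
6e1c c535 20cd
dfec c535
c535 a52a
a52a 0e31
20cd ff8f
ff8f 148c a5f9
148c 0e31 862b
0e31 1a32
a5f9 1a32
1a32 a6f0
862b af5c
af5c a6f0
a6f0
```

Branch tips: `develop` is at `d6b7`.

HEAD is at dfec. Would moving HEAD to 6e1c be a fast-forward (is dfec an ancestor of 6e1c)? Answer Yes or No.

A fast-forward from dfec to 6e1c is possible iff dfec is an ancestor of 6e1c.
Ancestors of 6e1c: {0e31, 148c, 1a32, 20cd, 6e1c, 862b, a52a, a5f9, a6f0, af5c, c535, ff8f}.
dfec is not among them, so fast-forward is not possible.

No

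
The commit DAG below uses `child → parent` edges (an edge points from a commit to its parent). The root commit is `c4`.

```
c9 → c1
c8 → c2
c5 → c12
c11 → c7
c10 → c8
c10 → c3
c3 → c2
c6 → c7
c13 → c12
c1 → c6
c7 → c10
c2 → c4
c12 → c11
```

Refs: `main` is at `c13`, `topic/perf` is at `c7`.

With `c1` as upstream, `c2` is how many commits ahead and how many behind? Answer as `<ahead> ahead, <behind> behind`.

Reachable from c2: {c2, c4}.
Reachable from c1: {c1, c10, c2, c3, c4, c6, c7, c8}.
Only in c2's history (ahead): {} — 0.
Only in c1's history (behind): {c1, c10, c3, c6, c7, c8} — 6.

0 ahead, 6 behind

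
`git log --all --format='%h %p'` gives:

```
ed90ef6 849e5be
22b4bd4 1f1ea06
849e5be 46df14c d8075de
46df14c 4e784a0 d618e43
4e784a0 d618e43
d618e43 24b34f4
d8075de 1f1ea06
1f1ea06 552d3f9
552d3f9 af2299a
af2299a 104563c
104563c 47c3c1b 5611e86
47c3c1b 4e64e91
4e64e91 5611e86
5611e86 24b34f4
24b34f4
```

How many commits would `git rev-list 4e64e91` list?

3

Walking parent pointers from 4e64e91: reachable set = {24b34f4, 4e64e91, 5611e86}.
That is 3 commits.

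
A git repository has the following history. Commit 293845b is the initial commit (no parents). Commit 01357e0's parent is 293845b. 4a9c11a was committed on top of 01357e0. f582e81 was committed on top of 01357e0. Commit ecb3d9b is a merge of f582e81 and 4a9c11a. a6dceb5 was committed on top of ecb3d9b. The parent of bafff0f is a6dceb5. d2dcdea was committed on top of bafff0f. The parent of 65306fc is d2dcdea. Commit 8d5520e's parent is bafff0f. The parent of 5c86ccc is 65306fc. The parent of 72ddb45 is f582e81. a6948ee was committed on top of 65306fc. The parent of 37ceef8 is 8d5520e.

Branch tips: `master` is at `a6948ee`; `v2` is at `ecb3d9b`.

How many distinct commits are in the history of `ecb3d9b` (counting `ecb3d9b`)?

Walking parent pointers from ecb3d9b: reachable set = {01357e0, 293845b, 4a9c11a, ecb3d9b, f582e81}.
That is 5 commits.

5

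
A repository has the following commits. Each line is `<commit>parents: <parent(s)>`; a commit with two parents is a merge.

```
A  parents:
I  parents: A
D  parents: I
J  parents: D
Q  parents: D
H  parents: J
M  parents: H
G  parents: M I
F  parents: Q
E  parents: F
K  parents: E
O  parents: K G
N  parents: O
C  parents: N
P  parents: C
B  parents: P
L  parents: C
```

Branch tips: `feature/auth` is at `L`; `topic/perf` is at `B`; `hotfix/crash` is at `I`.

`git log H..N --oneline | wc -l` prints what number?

8

Reachable from N: {A, D, E, F, G, H, I, J, K, M, N, O, Q}.
Reachable from H: {A, D, H, I, J}.
In N's history but not H's: {E, F, G, K, M, N, O, Q} — 8 commits.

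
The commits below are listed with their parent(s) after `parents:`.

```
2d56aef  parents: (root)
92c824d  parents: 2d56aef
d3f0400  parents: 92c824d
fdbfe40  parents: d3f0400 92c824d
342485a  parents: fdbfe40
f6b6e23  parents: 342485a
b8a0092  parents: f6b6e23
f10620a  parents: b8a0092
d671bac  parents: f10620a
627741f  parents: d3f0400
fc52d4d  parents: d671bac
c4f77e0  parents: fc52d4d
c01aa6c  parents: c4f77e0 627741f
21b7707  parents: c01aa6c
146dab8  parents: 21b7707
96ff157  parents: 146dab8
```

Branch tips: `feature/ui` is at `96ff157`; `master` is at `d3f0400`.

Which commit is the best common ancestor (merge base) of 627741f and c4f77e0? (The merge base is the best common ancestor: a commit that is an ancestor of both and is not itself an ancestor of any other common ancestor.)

Ancestors of 627741f: {2d56aef, 627741f, 92c824d, d3f0400}.
Ancestors of c4f77e0: {2d56aef, 342485a, 92c824d, b8a0092, c4f77e0, d3f0400, d671bac, f10620a, f6b6e23, fc52d4d, fdbfe40}.
Common ancestors: {2d56aef, 92c824d, d3f0400}.
Among these, d3f0400 is not an ancestor of any other common ancestor — it is the merge base.

d3f0400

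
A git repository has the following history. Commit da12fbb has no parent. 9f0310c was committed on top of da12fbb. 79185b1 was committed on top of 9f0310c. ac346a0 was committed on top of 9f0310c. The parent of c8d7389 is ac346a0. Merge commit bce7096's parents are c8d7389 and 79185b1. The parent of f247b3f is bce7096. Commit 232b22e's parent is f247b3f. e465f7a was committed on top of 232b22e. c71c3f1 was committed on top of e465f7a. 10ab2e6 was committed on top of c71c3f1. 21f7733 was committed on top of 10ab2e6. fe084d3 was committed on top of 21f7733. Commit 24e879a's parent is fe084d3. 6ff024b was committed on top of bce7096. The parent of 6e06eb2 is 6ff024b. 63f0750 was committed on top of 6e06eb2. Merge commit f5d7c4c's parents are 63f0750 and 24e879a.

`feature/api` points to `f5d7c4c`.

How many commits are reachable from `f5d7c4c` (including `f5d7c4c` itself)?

18

Walking parent pointers from f5d7c4c: reachable set = {10ab2e6, 21f7733, 232b22e, 24e879a, 63f0750, 6e06eb2, 6ff024b, 79185b1, 9f0310c, ac346a0, bce7096, c71c3f1, c8d7389, da12fbb, e465f7a, f247b3f, f5d7c4c, fe084d3}.
That is 18 commits.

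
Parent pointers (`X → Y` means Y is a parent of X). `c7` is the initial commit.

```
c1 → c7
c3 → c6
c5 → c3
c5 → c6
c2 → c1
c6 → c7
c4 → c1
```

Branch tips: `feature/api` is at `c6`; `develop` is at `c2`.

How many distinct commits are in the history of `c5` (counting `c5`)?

4

Walking parent pointers from c5: reachable set = {c3, c5, c6, c7}.
That is 4 commits.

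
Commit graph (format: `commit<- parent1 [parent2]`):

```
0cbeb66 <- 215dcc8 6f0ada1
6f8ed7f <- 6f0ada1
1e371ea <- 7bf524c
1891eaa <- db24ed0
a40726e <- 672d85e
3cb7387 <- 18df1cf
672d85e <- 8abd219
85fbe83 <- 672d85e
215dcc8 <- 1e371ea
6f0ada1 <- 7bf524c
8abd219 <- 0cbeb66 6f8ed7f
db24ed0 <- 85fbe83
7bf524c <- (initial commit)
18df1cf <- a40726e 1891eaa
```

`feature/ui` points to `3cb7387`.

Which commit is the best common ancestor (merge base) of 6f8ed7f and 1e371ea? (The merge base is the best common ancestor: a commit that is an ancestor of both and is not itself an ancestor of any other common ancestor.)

Ancestors of 6f8ed7f: {6f0ada1, 6f8ed7f, 7bf524c}.
Ancestors of 1e371ea: {1e371ea, 7bf524c}.
Common ancestors: {7bf524c}.
The only common ancestor is 7bf524c, so it is the merge base.

7bf524c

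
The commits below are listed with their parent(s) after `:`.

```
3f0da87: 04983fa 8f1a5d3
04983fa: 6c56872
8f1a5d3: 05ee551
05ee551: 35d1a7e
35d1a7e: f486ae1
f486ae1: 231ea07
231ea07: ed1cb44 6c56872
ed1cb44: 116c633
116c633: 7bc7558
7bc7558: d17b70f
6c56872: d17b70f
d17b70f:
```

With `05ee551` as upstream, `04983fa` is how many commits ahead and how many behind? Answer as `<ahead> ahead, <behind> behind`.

Reachable from 04983fa: {04983fa, 6c56872, d17b70f}.
Reachable from 05ee551: {05ee551, 116c633, 231ea07, 35d1a7e, 6c56872, 7bc7558, d17b70f, ed1cb44, f486ae1}.
Only in 04983fa's history (ahead): {04983fa} — 1.
Only in 05ee551's history (behind): {05ee551, 116c633, 231ea07, 35d1a7e, 7bc7558, ed1cb44, f486ae1} — 7.

1 ahead, 7 behind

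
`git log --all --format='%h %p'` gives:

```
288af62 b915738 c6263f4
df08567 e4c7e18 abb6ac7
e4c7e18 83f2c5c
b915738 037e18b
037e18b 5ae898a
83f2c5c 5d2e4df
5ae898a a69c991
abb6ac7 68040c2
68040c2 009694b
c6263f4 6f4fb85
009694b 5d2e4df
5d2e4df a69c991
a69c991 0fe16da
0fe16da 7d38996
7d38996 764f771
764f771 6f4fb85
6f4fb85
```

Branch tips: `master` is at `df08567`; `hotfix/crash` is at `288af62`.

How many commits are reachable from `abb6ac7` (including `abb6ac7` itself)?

Walking parent pointers from abb6ac7: reachable set = {009694b, 0fe16da, 5d2e4df, 68040c2, 6f4fb85, 764f771, 7d38996, a69c991, abb6ac7}.
That is 9 commits.

9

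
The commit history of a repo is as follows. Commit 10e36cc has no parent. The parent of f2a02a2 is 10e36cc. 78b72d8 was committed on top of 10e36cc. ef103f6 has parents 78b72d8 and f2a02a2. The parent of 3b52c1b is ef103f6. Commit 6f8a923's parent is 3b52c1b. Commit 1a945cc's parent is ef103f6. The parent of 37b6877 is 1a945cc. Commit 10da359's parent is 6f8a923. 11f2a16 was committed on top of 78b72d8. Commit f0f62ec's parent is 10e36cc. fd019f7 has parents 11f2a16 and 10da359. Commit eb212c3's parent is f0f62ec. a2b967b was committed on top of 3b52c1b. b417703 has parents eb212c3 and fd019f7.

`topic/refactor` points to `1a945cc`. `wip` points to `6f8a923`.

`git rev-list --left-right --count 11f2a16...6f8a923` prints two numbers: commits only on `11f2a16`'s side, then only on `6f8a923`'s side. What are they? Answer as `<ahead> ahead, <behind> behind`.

1 ahead, 4 behind

Reachable from 11f2a16: {10e36cc, 11f2a16, 78b72d8}.
Reachable from 6f8a923: {10e36cc, 3b52c1b, 6f8a923, 78b72d8, ef103f6, f2a02a2}.
Only in 11f2a16's history (ahead): {11f2a16} — 1.
Only in 6f8a923's history (behind): {3b52c1b, 6f8a923, ef103f6, f2a02a2} — 4.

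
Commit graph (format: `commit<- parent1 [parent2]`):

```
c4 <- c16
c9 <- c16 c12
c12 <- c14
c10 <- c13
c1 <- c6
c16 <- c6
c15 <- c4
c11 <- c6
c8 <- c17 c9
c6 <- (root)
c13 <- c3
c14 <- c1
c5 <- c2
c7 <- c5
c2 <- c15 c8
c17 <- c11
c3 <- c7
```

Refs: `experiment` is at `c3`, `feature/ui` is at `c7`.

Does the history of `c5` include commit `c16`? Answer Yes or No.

Yes

Ancestors of c5 (commits reachable by following parents): {c1, c11, c12, c14, c15, c16, c17, c2, c4, c5, c6, c8, c9}.
c16 is in that set, so it is an ancestor of c5.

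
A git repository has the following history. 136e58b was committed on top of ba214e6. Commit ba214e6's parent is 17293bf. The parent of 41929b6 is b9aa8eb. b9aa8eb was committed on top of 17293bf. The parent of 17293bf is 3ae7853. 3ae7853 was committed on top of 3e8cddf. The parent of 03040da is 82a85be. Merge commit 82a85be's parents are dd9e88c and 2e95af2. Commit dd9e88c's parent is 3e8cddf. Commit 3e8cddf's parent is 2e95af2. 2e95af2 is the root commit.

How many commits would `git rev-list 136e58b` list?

Walking parent pointers from 136e58b: reachable set = {136e58b, 17293bf, 2e95af2, 3ae7853, 3e8cddf, ba214e6}.
That is 6 commits.

6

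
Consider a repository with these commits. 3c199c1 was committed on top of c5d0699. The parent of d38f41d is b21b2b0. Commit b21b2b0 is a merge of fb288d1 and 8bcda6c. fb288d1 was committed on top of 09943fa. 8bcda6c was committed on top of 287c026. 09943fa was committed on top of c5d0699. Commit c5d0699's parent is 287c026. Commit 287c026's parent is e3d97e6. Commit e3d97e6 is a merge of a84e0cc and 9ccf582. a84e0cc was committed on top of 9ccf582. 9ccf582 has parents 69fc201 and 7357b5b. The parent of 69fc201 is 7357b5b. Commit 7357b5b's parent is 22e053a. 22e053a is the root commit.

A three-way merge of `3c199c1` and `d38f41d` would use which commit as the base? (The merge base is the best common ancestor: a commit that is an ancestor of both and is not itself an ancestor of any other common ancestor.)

c5d0699

Ancestors of 3c199c1: {22e053a, 287c026, 3c199c1, 69fc201, 7357b5b, 9ccf582, a84e0cc, c5d0699, e3d97e6}.
Ancestors of d38f41d: {09943fa, 22e053a, 287c026, 69fc201, 7357b5b, 8bcda6c, 9ccf582, a84e0cc, b21b2b0, c5d0699, d38f41d, e3d97e6, fb288d1}.
Common ancestors: {22e053a, 287c026, 69fc201, 7357b5b, 9ccf582, a84e0cc, c5d0699, e3d97e6}.
Among these, c5d0699 is not an ancestor of any other common ancestor — it is the merge base.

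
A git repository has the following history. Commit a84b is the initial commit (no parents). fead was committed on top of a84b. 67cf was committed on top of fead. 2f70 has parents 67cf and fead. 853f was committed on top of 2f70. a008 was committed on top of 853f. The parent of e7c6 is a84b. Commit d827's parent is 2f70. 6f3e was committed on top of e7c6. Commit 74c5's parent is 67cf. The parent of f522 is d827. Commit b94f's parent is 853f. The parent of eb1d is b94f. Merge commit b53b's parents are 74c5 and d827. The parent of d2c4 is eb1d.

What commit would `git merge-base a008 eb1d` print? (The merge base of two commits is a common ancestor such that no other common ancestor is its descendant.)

853f

Ancestors of a008: {2f70, 67cf, 853f, a008, a84b, fead}.
Ancestors of eb1d: {2f70, 67cf, 853f, a84b, b94f, eb1d, fead}.
Common ancestors: {2f70, 67cf, 853f, a84b, fead}.
Among these, 853f is not an ancestor of any other common ancestor — it is the merge base.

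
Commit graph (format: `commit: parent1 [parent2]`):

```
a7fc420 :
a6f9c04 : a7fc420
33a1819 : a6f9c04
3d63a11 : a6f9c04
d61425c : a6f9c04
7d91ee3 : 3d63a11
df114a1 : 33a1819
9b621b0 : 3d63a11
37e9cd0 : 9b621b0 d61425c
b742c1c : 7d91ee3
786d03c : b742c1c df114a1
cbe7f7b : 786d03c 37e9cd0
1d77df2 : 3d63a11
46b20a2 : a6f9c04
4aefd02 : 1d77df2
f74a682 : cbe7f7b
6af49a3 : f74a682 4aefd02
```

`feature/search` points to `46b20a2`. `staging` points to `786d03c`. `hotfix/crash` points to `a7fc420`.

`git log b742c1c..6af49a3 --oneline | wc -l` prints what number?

Reachable from 6af49a3: {1d77df2, 33a1819, 37e9cd0, 3d63a11, 4aefd02, 6af49a3, 786d03c, 7d91ee3, 9b621b0, a6f9c04, a7fc420, b742c1c, cbe7f7b, d61425c, df114a1, f74a682}.
Reachable from b742c1c: {3d63a11, 7d91ee3, a6f9c04, a7fc420, b742c1c}.
In 6af49a3's history but not b742c1c's: {1d77df2, 33a1819, 37e9cd0, 4aefd02, 6af49a3, 786d03c, 9b621b0, cbe7f7b, d61425c, df114a1, f74a682} — 11 commits.

11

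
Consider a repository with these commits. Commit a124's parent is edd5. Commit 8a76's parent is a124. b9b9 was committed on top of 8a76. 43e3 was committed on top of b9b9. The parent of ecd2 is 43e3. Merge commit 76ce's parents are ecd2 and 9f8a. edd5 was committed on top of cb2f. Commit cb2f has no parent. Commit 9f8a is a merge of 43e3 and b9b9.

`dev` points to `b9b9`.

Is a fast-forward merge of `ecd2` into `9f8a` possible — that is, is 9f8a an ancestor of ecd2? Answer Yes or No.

A fast-forward from 9f8a to ecd2 is possible iff 9f8a is an ancestor of ecd2.
Ancestors of ecd2: {43e3, 8a76, a124, b9b9, cb2f, ecd2, edd5}.
9f8a is not among them, so fast-forward is not possible.

No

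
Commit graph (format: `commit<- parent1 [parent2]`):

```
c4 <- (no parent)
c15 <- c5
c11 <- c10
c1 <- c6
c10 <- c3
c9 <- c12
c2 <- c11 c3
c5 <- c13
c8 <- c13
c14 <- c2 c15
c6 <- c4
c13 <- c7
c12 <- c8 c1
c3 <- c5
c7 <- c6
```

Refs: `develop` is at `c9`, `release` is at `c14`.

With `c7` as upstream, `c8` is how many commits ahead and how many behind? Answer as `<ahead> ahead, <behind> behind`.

2 ahead, 0 behind

Reachable from c8: {c13, c4, c6, c7, c8}.
Reachable from c7: {c4, c6, c7}.
Only in c8's history (ahead): {c13, c8} — 2.
Only in c7's history (behind): {} — 0.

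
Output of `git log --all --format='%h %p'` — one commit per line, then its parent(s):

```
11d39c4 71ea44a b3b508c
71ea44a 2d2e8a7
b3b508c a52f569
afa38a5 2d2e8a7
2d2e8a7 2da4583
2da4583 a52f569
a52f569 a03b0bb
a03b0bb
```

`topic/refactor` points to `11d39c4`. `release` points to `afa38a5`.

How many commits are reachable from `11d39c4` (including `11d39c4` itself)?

Walking parent pointers from 11d39c4: reachable set = {11d39c4, 2d2e8a7, 2da4583, 71ea44a, a03b0bb, a52f569, b3b508c}.
That is 7 commits.

7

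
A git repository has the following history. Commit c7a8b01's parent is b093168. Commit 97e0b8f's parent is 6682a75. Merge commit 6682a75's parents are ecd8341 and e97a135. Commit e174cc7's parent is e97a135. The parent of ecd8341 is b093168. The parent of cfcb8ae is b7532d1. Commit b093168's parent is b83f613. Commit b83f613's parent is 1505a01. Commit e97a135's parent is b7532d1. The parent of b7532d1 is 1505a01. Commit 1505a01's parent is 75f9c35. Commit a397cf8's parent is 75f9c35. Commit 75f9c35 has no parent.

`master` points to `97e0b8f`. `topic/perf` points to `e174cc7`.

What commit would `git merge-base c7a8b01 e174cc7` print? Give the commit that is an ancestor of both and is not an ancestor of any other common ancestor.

Ancestors of c7a8b01: {1505a01, 75f9c35, b093168, b83f613, c7a8b01}.
Ancestors of e174cc7: {1505a01, 75f9c35, b7532d1, e174cc7, e97a135}.
Common ancestors: {1505a01, 75f9c35}.
Among these, 1505a01 is not an ancestor of any other common ancestor — it is the merge base.

1505a01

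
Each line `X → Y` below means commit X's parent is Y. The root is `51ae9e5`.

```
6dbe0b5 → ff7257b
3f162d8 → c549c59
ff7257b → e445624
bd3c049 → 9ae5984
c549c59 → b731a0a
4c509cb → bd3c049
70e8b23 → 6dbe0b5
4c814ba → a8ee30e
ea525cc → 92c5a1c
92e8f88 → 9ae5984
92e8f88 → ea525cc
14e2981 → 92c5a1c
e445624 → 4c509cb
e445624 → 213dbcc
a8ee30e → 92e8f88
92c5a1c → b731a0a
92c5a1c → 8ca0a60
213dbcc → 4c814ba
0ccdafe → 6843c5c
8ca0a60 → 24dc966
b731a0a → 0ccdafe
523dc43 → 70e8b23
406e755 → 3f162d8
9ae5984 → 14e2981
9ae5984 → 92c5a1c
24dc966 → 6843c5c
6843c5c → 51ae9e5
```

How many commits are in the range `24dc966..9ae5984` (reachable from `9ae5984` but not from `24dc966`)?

Reachable from 9ae5984: {0ccdafe, 14e2981, 24dc966, 51ae9e5, 6843c5c, 8ca0a60, 92c5a1c, 9ae5984, b731a0a}.
Reachable from 24dc966: {24dc966, 51ae9e5, 6843c5c}.
In 9ae5984's history but not 24dc966's: {0ccdafe, 14e2981, 8ca0a60, 92c5a1c, 9ae5984, b731a0a} — 6 commits.

6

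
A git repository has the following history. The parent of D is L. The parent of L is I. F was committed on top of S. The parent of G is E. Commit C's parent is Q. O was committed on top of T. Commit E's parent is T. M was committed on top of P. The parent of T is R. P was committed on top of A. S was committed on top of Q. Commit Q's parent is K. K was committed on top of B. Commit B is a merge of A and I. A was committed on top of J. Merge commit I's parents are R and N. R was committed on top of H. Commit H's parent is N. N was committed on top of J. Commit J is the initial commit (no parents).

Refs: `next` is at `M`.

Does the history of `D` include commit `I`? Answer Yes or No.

Ancestors of D (commits reachable by following parents): {D, H, I, J, L, N, R}.
I is in that set, so it is an ancestor of D.

Yes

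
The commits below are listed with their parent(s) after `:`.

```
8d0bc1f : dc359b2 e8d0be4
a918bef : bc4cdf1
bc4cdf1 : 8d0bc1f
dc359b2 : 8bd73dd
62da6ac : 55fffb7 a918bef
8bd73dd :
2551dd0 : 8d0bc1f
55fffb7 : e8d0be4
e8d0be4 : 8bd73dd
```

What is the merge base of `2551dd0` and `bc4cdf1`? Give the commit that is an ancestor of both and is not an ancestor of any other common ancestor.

8d0bc1f

Ancestors of 2551dd0: {2551dd0, 8bd73dd, 8d0bc1f, dc359b2, e8d0be4}.
Ancestors of bc4cdf1: {8bd73dd, 8d0bc1f, bc4cdf1, dc359b2, e8d0be4}.
Common ancestors: {8bd73dd, 8d0bc1f, dc359b2, e8d0be4}.
Among these, 8d0bc1f is not an ancestor of any other common ancestor — it is the merge base.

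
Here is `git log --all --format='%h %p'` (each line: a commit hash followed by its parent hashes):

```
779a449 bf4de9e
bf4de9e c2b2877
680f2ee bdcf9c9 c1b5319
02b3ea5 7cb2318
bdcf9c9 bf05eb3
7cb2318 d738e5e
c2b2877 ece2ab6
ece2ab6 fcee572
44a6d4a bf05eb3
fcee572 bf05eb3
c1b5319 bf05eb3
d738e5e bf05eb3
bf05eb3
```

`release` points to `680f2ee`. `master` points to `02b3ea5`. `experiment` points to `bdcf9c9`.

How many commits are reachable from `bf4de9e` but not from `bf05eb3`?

4

Reachable from bf4de9e: {bf05eb3, bf4de9e, c2b2877, ece2ab6, fcee572}.
Reachable from bf05eb3: {bf05eb3}.
In bf4de9e's history but not bf05eb3's: {bf4de9e, c2b2877, ece2ab6, fcee572} — 4 commits.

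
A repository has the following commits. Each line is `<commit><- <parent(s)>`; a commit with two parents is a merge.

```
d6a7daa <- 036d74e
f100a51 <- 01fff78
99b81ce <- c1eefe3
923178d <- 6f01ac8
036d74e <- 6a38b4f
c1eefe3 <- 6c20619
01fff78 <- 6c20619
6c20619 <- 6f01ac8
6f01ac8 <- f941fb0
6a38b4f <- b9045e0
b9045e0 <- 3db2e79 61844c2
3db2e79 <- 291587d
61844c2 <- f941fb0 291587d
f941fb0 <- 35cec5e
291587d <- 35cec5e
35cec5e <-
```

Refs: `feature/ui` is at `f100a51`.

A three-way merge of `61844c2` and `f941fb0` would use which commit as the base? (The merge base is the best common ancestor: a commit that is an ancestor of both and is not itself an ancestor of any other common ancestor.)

f941fb0

Ancestors of 61844c2: {291587d, 35cec5e, 61844c2, f941fb0}.
Ancestors of f941fb0: {35cec5e, f941fb0}.
Common ancestors: {35cec5e, f941fb0}.
Among these, f941fb0 is not an ancestor of any other common ancestor — it is the merge base.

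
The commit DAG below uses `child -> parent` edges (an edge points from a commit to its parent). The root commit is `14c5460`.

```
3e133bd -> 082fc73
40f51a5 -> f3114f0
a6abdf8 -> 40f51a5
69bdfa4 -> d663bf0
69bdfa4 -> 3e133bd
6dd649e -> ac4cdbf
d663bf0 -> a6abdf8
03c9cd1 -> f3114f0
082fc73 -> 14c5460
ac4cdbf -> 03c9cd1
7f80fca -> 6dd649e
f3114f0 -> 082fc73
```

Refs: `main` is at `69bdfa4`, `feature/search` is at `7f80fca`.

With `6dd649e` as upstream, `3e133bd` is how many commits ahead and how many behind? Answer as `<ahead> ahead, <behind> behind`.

1 ahead, 4 behind

Reachable from 3e133bd: {082fc73, 14c5460, 3e133bd}.
Reachable from 6dd649e: {03c9cd1, 082fc73, 14c5460, 6dd649e, ac4cdbf, f3114f0}.
Only in 3e133bd's history (ahead): {3e133bd} — 1.
Only in 6dd649e's history (behind): {03c9cd1, 6dd649e, ac4cdbf, f3114f0} — 4.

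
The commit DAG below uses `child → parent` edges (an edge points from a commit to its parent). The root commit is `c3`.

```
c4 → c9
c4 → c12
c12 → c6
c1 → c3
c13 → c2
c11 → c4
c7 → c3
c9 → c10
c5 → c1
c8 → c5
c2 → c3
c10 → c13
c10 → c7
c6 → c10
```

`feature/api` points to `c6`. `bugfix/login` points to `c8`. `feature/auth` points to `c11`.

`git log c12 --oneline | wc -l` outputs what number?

7

Walking parent pointers from c12: reachable set = {c10, c12, c13, c2, c3, c6, c7}.
That is 7 commits.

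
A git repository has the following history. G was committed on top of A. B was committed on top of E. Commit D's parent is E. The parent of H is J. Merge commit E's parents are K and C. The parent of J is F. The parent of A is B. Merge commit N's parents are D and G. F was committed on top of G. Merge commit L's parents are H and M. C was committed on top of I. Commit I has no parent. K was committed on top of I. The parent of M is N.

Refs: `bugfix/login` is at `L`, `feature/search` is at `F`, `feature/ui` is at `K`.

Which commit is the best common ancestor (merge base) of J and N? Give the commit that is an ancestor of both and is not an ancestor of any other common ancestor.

Ancestors of J: {A, B, C, E, F, G, I, J, K}.
Ancestors of N: {A, B, C, D, E, G, I, K, N}.
Common ancestors: {A, B, C, E, G, I, K}.
Among these, G is not an ancestor of any other common ancestor — it is the merge base.

G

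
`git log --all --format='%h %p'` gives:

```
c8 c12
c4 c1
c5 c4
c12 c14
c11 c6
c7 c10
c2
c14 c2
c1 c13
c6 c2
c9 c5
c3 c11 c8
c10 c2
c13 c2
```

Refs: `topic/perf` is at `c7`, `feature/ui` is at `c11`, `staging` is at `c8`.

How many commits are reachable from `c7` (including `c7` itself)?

Walking parent pointers from c7: reachable set = {c10, c2, c7}.
That is 3 commits.

3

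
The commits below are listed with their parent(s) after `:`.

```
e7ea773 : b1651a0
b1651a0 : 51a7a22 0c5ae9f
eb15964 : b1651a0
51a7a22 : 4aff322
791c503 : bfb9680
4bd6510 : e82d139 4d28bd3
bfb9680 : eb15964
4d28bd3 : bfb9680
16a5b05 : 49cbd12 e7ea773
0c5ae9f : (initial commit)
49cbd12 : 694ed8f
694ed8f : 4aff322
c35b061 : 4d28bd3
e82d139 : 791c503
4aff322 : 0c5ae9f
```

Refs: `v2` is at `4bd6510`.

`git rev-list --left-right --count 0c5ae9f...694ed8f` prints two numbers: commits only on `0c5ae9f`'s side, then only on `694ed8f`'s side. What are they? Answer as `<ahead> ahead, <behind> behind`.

0 ahead, 2 behind

Reachable from 0c5ae9f: {0c5ae9f}.
Reachable from 694ed8f: {0c5ae9f, 4aff322, 694ed8f}.
Only in 0c5ae9f's history (ahead): {} — 0.
Only in 694ed8f's history (behind): {4aff322, 694ed8f} — 2.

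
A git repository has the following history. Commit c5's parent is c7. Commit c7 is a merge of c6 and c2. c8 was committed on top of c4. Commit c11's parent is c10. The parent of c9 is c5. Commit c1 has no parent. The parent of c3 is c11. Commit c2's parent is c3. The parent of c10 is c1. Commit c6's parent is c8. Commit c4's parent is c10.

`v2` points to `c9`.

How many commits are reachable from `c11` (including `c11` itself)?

Walking parent pointers from c11: reachable set = {c1, c10, c11}.
That is 3 commits.

3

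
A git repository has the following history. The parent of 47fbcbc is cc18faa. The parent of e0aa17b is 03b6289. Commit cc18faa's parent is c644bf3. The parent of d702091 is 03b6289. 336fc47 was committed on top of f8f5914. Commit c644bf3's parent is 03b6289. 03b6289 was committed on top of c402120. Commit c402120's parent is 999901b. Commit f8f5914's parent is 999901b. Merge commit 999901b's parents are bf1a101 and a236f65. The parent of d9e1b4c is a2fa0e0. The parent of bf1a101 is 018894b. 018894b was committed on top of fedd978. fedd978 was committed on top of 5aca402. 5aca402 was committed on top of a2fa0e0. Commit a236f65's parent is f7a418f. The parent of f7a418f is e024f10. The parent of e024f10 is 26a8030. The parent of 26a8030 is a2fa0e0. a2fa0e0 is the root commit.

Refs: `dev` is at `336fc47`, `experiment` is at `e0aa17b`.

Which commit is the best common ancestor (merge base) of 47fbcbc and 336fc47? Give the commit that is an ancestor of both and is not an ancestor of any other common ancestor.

Ancestors of 47fbcbc: {018894b, 03b6289, 26a8030, 47fbcbc, 5aca402, 999901b, a236f65, a2fa0e0, bf1a101, c402120, c644bf3, cc18faa, e024f10, f7a418f, fedd978}.
Ancestors of 336fc47: {018894b, 26a8030, 336fc47, 5aca402, 999901b, a236f65, a2fa0e0, bf1a101, e024f10, f7a418f, f8f5914, fedd978}.
Common ancestors: {018894b, 26a8030, 5aca402, 999901b, a236f65, a2fa0e0, bf1a101, e024f10, f7a418f, fedd978}.
Among these, 999901b is not an ancestor of any other common ancestor — it is the merge base.

999901b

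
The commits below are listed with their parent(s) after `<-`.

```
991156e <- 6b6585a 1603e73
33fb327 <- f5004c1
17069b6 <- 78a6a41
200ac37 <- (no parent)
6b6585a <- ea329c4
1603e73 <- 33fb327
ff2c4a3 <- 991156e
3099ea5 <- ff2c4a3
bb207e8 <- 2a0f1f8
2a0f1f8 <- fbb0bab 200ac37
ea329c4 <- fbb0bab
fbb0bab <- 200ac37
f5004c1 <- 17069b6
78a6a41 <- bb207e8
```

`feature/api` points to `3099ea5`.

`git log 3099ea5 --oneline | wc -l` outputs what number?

Walking parent pointers from 3099ea5: reachable set = {1603e73, 17069b6, 200ac37, 2a0f1f8, 3099ea5, 33fb327, 6b6585a, 78a6a41, 991156e, bb207e8, ea329c4, f5004c1, fbb0bab, ff2c4a3}.
That is 14 commits.

14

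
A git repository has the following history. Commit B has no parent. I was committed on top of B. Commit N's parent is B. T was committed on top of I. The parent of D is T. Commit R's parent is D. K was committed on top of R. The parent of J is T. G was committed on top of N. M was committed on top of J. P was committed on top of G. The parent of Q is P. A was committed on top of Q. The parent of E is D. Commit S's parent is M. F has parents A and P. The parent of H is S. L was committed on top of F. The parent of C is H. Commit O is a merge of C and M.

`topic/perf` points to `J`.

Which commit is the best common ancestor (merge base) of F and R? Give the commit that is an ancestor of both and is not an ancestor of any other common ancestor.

B

Ancestors of F: {A, B, F, G, N, P, Q}.
Ancestors of R: {B, D, I, R, T}.
Common ancestors: {B}.
The only common ancestor is B, so it is the merge base.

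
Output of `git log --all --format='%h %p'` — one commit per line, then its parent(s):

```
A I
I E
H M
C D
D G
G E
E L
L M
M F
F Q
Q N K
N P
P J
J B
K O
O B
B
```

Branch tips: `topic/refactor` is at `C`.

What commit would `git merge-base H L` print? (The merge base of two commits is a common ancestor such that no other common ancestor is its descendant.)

M

Ancestors of H: {B, F, H, J, K, M, N, O, P, Q}.
Ancestors of L: {B, F, J, K, L, M, N, O, P, Q}.
Common ancestors: {B, F, J, K, M, N, O, P, Q}.
Among these, M is not an ancestor of any other common ancestor — it is the merge base.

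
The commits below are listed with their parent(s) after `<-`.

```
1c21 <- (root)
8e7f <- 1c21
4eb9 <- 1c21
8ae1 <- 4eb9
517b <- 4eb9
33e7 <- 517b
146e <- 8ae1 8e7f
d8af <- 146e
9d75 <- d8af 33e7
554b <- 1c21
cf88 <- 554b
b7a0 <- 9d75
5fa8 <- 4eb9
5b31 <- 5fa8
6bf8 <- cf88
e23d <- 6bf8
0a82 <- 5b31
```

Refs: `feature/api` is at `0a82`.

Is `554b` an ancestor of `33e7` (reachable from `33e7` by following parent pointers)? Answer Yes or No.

No

Ancestors of 33e7: {1c21, 33e7, 4eb9, 517b}.
554b is not in that set, so it is not an ancestor of 33e7.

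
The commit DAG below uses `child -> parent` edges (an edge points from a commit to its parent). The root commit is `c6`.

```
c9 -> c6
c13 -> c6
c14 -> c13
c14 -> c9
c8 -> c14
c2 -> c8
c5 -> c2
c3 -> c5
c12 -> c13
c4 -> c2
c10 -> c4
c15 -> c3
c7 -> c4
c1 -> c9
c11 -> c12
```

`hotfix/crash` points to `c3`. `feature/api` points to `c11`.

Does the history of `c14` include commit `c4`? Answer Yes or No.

Ancestors of c14: {c13, c14, c6, c9}.
c4 is not in that set, so it is not an ancestor of c14.

No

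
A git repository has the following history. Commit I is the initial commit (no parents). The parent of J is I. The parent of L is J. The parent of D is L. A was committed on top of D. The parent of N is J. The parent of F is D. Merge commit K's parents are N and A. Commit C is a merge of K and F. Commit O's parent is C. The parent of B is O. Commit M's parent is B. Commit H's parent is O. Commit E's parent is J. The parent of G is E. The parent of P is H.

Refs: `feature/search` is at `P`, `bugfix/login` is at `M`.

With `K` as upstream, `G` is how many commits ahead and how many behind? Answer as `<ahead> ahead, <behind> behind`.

Reachable from G: {E, G, I, J}.
Reachable from K: {A, D, I, J, K, L, N}.
Only in G's history (ahead): {E, G} — 2.
Only in K's history (behind): {A, D, K, L, N} — 5.

2 ahead, 5 behind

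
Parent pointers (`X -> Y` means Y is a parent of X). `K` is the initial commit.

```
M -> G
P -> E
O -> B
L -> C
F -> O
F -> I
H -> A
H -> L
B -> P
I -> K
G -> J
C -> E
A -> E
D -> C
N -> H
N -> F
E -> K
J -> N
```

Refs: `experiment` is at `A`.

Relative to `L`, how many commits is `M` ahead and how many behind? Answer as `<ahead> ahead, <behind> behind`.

Reachable from M: {A, B, C, E, F, G, H, I, J, K, L, M, N, O, P}.
Reachable from L: {C, E, K, L}.
Only in M's history (ahead): {A, B, F, G, H, I, J, M, N, O, P} — 11.
Only in L's history (behind): {} — 0.

11 ahead, 0 behind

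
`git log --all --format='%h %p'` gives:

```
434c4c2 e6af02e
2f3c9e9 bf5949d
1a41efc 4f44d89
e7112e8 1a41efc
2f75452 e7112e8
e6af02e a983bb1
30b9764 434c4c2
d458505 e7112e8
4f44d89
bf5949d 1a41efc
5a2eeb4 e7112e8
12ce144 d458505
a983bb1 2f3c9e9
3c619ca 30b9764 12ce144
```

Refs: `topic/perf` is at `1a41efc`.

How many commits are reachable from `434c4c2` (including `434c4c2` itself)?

Walking parent pointers from 434c4c2: reachable set = {1a41efc, 2f3c9e9, 434c4c2, 4f44d89, a983bb1, bf5949d, e6af02e}.
That is 7 commits.

7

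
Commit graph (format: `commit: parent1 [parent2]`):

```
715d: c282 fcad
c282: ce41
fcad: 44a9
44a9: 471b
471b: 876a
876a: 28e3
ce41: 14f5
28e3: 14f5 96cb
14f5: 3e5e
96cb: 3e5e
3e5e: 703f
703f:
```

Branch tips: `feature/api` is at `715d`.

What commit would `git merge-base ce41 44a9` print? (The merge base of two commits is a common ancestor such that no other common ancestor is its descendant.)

14f5

Ancestors of ce41: {14f5, 3e5e, 703f, ce41}.
Ancestors of 44a9: {14f5, 28e3, 3e5e, 44a9, 471b, 703f, 876a, 96cb}.
Common ancestors: {14f5, 3e5e, 703f}.
Among these, 14f5 is not an ancestor of any other common ancestor — it is the merge base.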